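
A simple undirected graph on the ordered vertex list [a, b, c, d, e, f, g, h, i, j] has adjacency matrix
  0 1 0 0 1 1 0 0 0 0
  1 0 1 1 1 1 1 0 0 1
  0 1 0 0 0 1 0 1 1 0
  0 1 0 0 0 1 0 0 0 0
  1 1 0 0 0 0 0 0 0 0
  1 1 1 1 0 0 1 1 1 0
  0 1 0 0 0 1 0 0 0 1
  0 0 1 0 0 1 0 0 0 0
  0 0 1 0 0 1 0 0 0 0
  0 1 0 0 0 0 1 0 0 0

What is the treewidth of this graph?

2

A width-2 tree decomposition is:
Bags: B1 = {b, d, f}  B2 = {b, f, g}  B3 = {a, b, f}  B4 = {b, c, f}  B5 = {a, b, e}  B6 = {c, f, i}  B7 = {c, f, h}  B8 = {b, g, j}
Tree: B1–B2, B1–B3, B2–B4, B3–B5, B4–B6, B6–B7, B2–B8
Every bag has size at most 3, so the width is 3 − 1 = 2 and tw(G) ≤ 2. On the other hand G contains the 3-clique {b, g, j}. A clique must lie in a single bag of any decomposition, so no decomposition can have width below 2. Therefore the treewidth is 2.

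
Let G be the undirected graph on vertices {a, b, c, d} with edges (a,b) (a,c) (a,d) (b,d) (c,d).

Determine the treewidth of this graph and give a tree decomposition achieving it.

Every bag has size at most 3, so the width is 3 − 1 = 2 and tw(G) ≤ 2. For the lower bound, the 3 vertices {a, c, d} are pairwise adjacent, and any tree decomposition puts a clique entirely inside one bag — forcing width ≥ 2. Hence tw(G) = 2 exactly.

Treewidth 2.
Bags: B1 = {a, b, d}  B2 = {a, c, d}
Tree: B1–B2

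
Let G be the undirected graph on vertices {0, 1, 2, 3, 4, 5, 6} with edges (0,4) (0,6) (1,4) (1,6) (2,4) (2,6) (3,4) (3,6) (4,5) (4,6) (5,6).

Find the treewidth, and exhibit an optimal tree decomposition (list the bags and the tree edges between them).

The largest bag has 3 vertices, giving width 2; this decomposition certifies tw(G) ≤ 2. On the other hand G contains the 3-clique {0, 4, 6}. A clique must lie in a single bag of any decomposition, so no decomposition can have width below 2. Hence tw(G) = 2 exactly.

Treewidth 2.
One optimal decomposition is:
Bags: B1 = {0, 4, 6}  B2 = {1, 4, 6}  B3 = {2, 4, 6}  B4 = {4, 5, 6}  B5 = {3, 4, 6}
Tree: B1–B2, B1–B3, B1–B4, B2–B5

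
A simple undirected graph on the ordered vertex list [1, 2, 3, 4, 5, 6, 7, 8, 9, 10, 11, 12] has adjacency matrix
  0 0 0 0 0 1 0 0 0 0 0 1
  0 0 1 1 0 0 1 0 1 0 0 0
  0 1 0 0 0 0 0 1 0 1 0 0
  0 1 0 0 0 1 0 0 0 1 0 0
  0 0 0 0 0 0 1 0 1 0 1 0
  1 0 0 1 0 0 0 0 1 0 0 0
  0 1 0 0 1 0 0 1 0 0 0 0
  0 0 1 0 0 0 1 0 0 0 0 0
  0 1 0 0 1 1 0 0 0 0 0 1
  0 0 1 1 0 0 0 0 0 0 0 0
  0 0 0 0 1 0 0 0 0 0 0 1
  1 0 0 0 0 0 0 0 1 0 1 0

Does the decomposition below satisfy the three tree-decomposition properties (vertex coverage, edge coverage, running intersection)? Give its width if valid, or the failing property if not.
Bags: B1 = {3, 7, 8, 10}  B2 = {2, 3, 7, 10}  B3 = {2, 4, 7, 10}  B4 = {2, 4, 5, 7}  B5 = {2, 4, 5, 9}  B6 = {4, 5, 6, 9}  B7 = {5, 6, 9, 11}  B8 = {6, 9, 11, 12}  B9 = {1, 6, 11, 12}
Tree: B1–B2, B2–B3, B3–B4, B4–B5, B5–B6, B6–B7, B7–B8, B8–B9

Yes; width 3.

Vertex coverage: the bags together contain {1, 2, 3, 4, 5, 6, 7, 8, 9, 10, 11, 12}, the full vertex set. Edge coverage: each edge of G has both endpoints in at least one bag. Running intersection: for every vertex, the bags containing it form a connected subtree. All three properties hold, so this is a valid tree decomposition of width max|bag| − 1 = 3, and hence tw(G) ≤ 3.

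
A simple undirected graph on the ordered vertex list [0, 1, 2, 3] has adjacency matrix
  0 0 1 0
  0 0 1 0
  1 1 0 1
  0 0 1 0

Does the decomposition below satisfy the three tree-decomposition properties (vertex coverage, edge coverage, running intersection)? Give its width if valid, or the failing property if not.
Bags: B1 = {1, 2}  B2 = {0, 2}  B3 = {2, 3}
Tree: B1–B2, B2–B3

Every vertex of G appears in some bag (union = {0, 1, 2, 3}); every edge is covered by a bag; and for each vertex v the set of bags containing v is connected in the bag tree. The decomposition is therefore valid. The largest bag has 2 vertices, so the width is 1.

Yes; width 1.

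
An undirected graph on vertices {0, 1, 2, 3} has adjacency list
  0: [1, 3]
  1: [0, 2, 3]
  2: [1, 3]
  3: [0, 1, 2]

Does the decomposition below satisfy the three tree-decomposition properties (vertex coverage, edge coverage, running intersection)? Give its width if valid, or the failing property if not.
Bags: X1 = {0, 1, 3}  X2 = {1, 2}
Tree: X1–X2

A tree decomposition must satisfy three properties: every vertex lies in some bag; for every edge, both endpoints lie together in some bag; and for every vertex, the bags containing it form a connected subtree. Here edge (3,2) lies in no bag, so the decomposition is invalid.

No — edge (3,2) lies in no bag.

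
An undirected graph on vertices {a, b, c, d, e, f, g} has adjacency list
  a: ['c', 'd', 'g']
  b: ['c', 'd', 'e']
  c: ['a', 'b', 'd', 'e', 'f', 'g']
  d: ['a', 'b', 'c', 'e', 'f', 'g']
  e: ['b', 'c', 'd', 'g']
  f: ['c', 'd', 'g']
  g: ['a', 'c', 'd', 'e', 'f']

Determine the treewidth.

3

A width-3 tree decomposition is:
Bags: B1 = {c, d, e, g}  B2 = {c, d, f, g}  B3 = {b, c, d, e}  B4 = {a, c, d, g}
Tree: B1–B2, B1–B3, B1–B4
Every bag has size at most 4, so the width is 4 − 1 = 3 and tw(G) ≤ 3. On the other hand G contains the 4-clique {c, d, e, g}. A clique must lie in a single bag of any decomposition, so no decomposition can have width below 3. Hence tw(G) = 3 exactly.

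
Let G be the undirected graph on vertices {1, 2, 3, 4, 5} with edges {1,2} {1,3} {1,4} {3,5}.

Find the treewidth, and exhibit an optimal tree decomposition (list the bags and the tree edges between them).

Treewidth 1.
One such decomposition:
Bags: B1 = {3, 5}  B2 = {1, 3}  B3 = {1, 4}  B4 = {1, 2}
Tree: B1–B2, B2–B3, B2–B4

The largest bag has 2 vertices, giving width 1; this decomposition certifies tw(G) ≤ 1. Since G has at least one edge (e.g. 5–3), it is not an edgeless graph, so tw(G) ≥ 1. The upper and lower bounds meet at 1, so that is the treewidth.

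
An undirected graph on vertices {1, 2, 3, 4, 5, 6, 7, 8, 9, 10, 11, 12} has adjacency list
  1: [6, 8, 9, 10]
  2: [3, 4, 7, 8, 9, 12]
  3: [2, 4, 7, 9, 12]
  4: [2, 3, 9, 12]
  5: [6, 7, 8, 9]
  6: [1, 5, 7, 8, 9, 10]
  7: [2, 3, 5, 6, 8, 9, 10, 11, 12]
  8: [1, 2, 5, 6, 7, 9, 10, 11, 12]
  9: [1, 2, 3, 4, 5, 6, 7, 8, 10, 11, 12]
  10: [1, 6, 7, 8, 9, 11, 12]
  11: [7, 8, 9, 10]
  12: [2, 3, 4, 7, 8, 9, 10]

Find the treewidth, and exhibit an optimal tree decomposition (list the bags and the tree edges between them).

Treewidth 4.
Bags: B1 = {1, 6, 8, 9, 10}  B2 = {6, 7, 8, 9, 10}  B3 = {7, 8, 9, 10, 12}  B4 = {5, 6, 7, 8, 9}  B5 = {2, 7, 8, 9, 12}  B6 = {2, 3, 7, 9, 12}  B7 = {7, 8, 9, 10, 11}  B8 = {2, 3, 4, 9, 12}
Tree: B1–B2, B2–B3, B2–B4, B3–B5, B5–B6, B2–B7, B6–B8

Every bag has size at most 5, so the width is 5 − 1 = 4 and tw(G) ≤ 4. Conversely, {1, 6, 8, 9, 10} is a clique of size 5, and the vertices of any clique must share a bag in every tree decomposition; so some bag has ≥ 5 vertices and tw(G) ≥ 4. Combining the bounds, tw(G) = 4.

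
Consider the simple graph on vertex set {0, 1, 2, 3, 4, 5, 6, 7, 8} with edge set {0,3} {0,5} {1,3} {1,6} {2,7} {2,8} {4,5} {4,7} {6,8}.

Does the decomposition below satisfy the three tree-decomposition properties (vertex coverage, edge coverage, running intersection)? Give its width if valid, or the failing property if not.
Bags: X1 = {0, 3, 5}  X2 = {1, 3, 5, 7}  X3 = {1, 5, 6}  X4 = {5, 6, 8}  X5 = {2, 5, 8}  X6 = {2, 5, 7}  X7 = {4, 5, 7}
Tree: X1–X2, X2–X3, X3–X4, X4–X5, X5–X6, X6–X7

A tree decomposition must satisfy three properties: every vertex lies in some bag; for every edge, both endpoints lie together in some bag; and for every vertex, the bags containing it form a connected subtree. Here bags containing vertex 7 are not connected in the tree, so the decomposition is invalid.

No — bags containing vertex 7 are not connected in the tree.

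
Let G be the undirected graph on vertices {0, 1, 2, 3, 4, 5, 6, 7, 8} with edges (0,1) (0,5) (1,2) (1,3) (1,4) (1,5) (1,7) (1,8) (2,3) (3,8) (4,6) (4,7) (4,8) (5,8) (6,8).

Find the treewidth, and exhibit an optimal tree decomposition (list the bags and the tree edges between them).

The largest bag has 3 vertices, giving width 2; this decomposition certifies tw(G) ≤ 2. For the lower bound, the 3 vertices {0, 1, 5} are pairwise adjacent, and any tree decomposition puts a clique entirely inside one bag — forcing width ≥ 2. Combining the bounds, tw(G) = 2.

Treewidth 2.
One optimal decomposition is:
Bags: B1 = {1, 5, 8}  B2 = {1, 3, 8}  B3 = {0, 1, 5}  B4 = {1, 4, 8}  B5 = {1, 4, 7}  B6 = {1, 2, 3}  B7 = {4, 6, 8}
Tree: B1–B2, B1–B3, B2–B4, B4–B5, B2–B6, B4–B7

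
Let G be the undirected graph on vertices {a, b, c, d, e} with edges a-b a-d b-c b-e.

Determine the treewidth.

1

A width-1 tree decomposition is:
Bags: B1 = {a, b}  B2 = {b, e}  B3 = {a, d}  B4 = {b, c}
Tree: B1–B2, B1–B3, B1–B4
The largest bag has 2 vertices, giving width 1; this decomposition certifies tw(G) ≤ 1. Since G has at least one edge (e.g. a–b), it is not an edgeless graph, so tw(G) ≥ 1. The upper and lower bounds meet at 1, so that is the treewidth.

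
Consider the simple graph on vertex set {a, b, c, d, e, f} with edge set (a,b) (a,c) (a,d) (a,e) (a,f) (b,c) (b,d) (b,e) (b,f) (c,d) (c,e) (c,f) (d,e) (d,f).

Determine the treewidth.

4

A width-4 tree decomposition is:
Bags: B1 = {a, b, c, d, f}  B2 = {a, b, c, d, e}
Tree: B1–B2
Every bag has size at most 5, so the width is 5 − 1 = 4 and tw(G) ≤ 4. For the lower bound, the 5 vertices {a, b, c, d, e} are pairwise adjacent, and any tree decomposition puts a clique entirely inside one bag — forcing width ≥ 4. Combining the bounds, tw(G) = 4.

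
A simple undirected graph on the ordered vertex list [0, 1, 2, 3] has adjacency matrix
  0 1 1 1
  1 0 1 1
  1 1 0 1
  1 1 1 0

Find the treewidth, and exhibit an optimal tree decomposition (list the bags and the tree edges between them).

With just one bag of size 4, the width is 4 − 1 = 3, so tw(G) ≤ 3. On the other hand G contains the 4-clique {0, 1, 2, 3}. A clique must lie in a single bag of any decomposition, so no decomposition can have width below 3. Combining the bounds, tw(G) = 3.

Treewidth 3.
One such decomposition:
Bags: B1 = {0, 1, 2, 3}
Tree: (single bag)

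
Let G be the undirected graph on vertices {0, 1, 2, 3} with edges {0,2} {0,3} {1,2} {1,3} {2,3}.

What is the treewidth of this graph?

A width-2 tree decomposition is:
Bags: B1 = {1, 2, 3}  B2 = {0, 2, 3}
Tree: B1–B2
The largest bag has 3 vertices, giving width 2; this decomposition certifies tw(G) ≤ 2. Conversely, {0, 2, 3} is a clique of size 3, and the vertices of any clique must share a bag in every tree decomposition; so some bag has ≥ 3 vertices and tw(G) ≥ 2. Therefore the treewidth is 2.

2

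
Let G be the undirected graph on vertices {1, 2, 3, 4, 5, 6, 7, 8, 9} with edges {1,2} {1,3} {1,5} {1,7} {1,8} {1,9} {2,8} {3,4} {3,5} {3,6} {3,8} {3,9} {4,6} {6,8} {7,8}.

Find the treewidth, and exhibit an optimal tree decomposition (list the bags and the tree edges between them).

Treewidth 2.
Bags: B1 = {1, 2, 8}  B2 = {1, 3, 8}  B3 = {1, 3, 9}  B4 = {1, 3, 5}  B5 = {3, 6, 8}  B6 = {3, 4, 6}  B7 = {1, 7, 8}
Tree: B1–B2, B2–B3, B2–B4, B2–B5, B5–B6, B2–B7

The largest bag has 3 vertices, giving width 2; this decomposition certifies tw(G) ≤ 2. For the lower bound, the 3 vertices {1, 2, 8} are pairwise adjacent, and any tree decomposition puts a clique entirely inside one bag — forcing width ≥ 2. Therefore the treewidth is 2.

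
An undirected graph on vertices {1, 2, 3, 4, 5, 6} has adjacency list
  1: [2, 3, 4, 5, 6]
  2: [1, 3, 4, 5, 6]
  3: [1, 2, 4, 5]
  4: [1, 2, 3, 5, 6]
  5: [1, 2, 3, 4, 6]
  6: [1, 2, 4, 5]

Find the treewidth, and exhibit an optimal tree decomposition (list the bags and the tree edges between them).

The largest bag has 5 vertices, giving width 4; this decomposition certifies tw(G) ≤ 4. On the other hand G contains the 5-clique {1, 2, 3, 4, 5}. A clique must lie in a single bag of any decomposition, so no decomposition can have width below 4. Combining the bounds, tw(G) = 4.

Treewidth 4.
Bags: B1 = {1, 2, 3, 4, 5}  B2 = {1, 2, 4, 5, 6}
Tree: B1–B2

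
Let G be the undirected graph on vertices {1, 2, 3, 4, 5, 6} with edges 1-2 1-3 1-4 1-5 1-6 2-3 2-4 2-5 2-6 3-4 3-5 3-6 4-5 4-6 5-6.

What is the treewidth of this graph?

A width-5 tree decomposition is:
Bags: B1 = {1, 2, 3, 4, 5, 6}
Tree: (single bag)
A single bag containing all 6 vertices is trivially a valid decomposition of width 5. For the lower bound, the 6 vertices {1, 2, 3, 4, 5, 6} are pairwise adjacent, and any tree decomposition puts a clique entirely inside one bag — forcing width ≥ 5. Therefore the treewidth is 5.

5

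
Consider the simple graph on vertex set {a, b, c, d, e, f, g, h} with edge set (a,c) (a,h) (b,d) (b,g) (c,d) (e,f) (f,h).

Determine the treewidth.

1

A width-1 tree decomposition is:
Bags: B1 = {b, g}  B2 = {b, d}  B3 = {c, d}  B4 = {a, c}  B5 = {a, h}  B6 = {f, h}  B7 = {e, f}
Tree: B1–B2, B2–B3, B3–B4, B4–B5, B5–B6, B6–B7
Every bag has size at most 2, so the width is 2 − 1 = 1 and tw(G) ≤ 1. Since G has at least one edge (e.g. g–b), it is not an edgeless graph, so tw(G) ≥ 1. Therefore the treewidth is 1.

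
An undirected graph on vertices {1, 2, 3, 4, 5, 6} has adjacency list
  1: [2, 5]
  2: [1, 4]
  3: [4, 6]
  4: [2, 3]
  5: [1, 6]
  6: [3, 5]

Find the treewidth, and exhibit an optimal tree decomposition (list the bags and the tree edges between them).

Treewidth 2.
One optimal decomposition is:
Bags: B1 = {1, 2, 5}  B2 = {2, 4, 5}  B3 = {3, 4, 5}  B4 = {3, 5, 6}
Tree: B1–B2, B2–B3, B3–B4

The largest bag has 3 vertices, giving width 2; this decomposition certifies tw(G) ≤ 2. For the lower bound, G contains the cycle 5–1–2–4–3–6–5, so G is not a forest; only forests have treewidth ≤ 1, hence tw(G) ≥ 2. Therefore the treewidth is 2.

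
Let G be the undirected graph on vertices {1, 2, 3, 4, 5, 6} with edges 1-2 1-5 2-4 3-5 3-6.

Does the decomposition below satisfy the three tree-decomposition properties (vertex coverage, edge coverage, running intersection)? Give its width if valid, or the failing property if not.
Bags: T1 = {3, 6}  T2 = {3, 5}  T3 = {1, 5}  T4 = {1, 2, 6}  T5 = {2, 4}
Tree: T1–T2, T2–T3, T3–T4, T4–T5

A tree decomposition must satisfy three properties: every vertex lies in some bag; for every edge, both endpoints lie together in some bag; and for every vertex, the bags containing it form a connected subtree. Here bags containing vertex 6 are not connected in the tree, so the decomposition is invalid.

No — bags containing vertex 6 are not connected in the tree.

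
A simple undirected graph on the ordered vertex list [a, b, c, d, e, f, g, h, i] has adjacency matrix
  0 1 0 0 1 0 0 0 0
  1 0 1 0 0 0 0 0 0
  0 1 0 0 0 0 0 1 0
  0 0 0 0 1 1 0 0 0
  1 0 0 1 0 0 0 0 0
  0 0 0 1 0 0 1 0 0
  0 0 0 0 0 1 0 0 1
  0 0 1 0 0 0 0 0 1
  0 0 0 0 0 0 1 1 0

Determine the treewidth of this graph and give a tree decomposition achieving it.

Treewidth 2.
One such decomposition:
Bags: B1 = {c, h, i}  B2 = {c, g, i}  B3 = {c, f, g}  B4 = {c, d, f}  B5 = {c, d, e}  B6 = {a, c, e}  B7 = {a, b, c}
Tree: B1–B2, B2–B3, B3–B4, B4–B5, B5–B6, B6–B7

Every bag has size at most 3, so the width is 3 − 1 = 2 and tw(G) ≤ 2. For the lower bound, G contains the cycle c–h–i–g–f–d–e–a–b–c, so G is not a forest; only forests have treewidth ≤ 1, hence tw(G) ≥ 2. The upper and lower bounds meet at 2, so that is the treewidth.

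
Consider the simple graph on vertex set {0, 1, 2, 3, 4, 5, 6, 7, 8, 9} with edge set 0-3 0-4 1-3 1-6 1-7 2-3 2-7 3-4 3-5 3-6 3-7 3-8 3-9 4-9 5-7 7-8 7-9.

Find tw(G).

2

A width-2 tree decomposition is:
Bags: B1 = {2, 3, 7}  B2 = {3, 7, 9}  B3 = {3, 4, 9}  B4 = {3, 7, 8}  B5 = {0, 3, 4}  B6 = {1, 3, 7}  B7 = {3, 5, 7}  B8 = {1, 3, 6}
Tree: B1–B2, B2–B3, B2–B4, B3–B5, B1–B6, B4–B7, B6–B8
Every bag has size at most 3, so the width is 3 − 1 = 2 and tw(G) ≤ 2. On the other hand G contains the 3-clique {0, 3, 4}. A clique must lie in a single bag of any decomposition, so no decomposition can have width below 2. Combining the bounds, tw(G) = 2.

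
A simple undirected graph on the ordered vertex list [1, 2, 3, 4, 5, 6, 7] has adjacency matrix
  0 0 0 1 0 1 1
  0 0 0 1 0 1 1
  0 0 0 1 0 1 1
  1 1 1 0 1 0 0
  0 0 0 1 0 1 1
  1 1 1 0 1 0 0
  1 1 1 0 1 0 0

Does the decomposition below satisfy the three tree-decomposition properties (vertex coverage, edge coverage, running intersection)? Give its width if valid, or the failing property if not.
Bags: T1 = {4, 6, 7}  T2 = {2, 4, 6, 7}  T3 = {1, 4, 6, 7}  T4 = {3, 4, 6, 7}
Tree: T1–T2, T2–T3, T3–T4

No — vertex 5 appears in no bag.

A tree decomposition must satisfy three properties: every vertex lies in some bag; for every edge, both endpoints lie together in some bag; and for every vertex, the bags containing it form a connected subtree. Here vertex 5 appears in no bag, so the decomposition is invalid.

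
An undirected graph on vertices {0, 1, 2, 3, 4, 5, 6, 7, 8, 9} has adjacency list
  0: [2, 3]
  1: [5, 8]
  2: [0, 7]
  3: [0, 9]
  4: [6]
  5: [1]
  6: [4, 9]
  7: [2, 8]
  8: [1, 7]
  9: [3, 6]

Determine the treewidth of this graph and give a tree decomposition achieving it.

Treewidth 1.
Bags: B1 = {1, 5}  B2 = {1, 8}  B3 = {7, 8}  B4 = {2, 7}  B5 = {0, 2}  B6 = {0, 3}  B7 = {3, 9}  B8 = {6, 9}  B9 = {4, 6}
Tree: B1–B2, B2–B3, B3–B4, B4–B5, B5–B6, B6–B7, B7–B8, B8–B9

Each bag holds 2 vertices, so the decomposition has width 1, which upper-bounds the treewidth. Any graph with an edge has treewidth ≥ 1, and G has the edge 5–1. Therefore the treewidth is 1.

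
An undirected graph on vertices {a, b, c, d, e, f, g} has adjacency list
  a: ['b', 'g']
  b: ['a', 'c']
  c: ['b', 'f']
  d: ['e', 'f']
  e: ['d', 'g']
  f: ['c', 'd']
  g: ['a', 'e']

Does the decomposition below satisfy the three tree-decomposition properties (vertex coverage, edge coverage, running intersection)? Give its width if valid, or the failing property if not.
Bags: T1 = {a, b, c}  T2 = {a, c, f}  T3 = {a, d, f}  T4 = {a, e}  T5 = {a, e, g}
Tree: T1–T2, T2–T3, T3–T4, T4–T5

A tree decomposition must satisfy three properties: every vertex lies in some bag; for every edge, both endpoints lie together in some bag; and for every vertex, the bags containing it form a connected subtree. Here edge (d,e) lies in no bag, so the decomposition is invalid.

No — edge (d,e) lies in no bag.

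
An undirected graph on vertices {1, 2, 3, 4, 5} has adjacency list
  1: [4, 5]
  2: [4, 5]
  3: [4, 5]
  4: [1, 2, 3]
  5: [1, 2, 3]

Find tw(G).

A width-2 tree decomposition is:
Bags: B1 = {2, 4, 5}  B2 = {1, 4, 5}  B3 = {3, 4, 5}
Tree: B1–B2, B2–B3
Each bag holds 3 vertices, so the decomposition has width 2, which upper-bounds the treewidth. The edges 2–5–1–4–2 form a cycle, so G is not a tree and its treewidth is at least 2. The upper and lower bounds meet at 2, so that is the treewidth.

2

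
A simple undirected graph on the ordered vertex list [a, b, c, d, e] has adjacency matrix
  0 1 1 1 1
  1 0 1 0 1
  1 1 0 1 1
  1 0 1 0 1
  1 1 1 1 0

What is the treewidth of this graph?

3

A width-3 tree decomposition is:
Bags: B1 = {a, b, c, e}  B2 = {a, c, d, e}
Tree: B1–B2
The largest bag has 4 vertices, giving width 3; this decomposition certifies tw(G) ≤ 3. On the other hand G contains the 4-clique {a, c, d, e}. A clique must lie in a single bag of any decomposition, so no decomposition can have width below 3. Therefore the treewidth is 3.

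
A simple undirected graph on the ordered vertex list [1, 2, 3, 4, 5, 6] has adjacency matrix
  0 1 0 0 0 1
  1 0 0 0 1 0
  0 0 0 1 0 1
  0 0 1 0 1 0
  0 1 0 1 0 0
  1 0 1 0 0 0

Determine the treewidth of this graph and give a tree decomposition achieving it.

Every bag has size at most 3, so the width is 3 − 1 = 2 and tw(G) ≤ 2. Since 6–1–2–5–4–3–6 is a cycle in G, G is not acyclic. Forests are exactly the graphs of treewidth ≤ 1, so tw(G) ≥ 2. Combining the bounds, tw(G) = 2.

Treewidth 2.
One such decomposition:
Bags: B1 = {1, 2, 6}  B2 = {2, 5, 6}  B3 = {4, 5, 6}  B4 = {3, 4, 6}
Tree: B1–B2, B2–B3, B3–B4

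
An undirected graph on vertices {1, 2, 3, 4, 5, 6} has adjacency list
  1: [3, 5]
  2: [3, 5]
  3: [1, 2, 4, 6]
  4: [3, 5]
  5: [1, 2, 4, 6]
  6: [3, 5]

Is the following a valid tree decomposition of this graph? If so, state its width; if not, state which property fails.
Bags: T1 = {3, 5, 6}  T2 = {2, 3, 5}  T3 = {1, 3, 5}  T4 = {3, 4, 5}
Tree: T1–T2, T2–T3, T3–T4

Yes; width 2.

Every vertex of G appears in some bag (union = {1, 2, 3, 4, 5, 6}); every edge is covered by a bag; and for each vertex v the set of bags containing v is connected in the bag tree. The decomposition is therefore valid. The largest bag has 3 vertices, so the width is 2.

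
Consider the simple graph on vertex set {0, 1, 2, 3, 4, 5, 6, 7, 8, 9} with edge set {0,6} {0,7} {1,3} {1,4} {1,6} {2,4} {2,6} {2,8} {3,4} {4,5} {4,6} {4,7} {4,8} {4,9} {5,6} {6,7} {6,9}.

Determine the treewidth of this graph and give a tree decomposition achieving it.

Each bag holds 3 vertices, so the decomposition has width 2, which upper-bounds the treewidth. For the lower bound, the 3 vertices {0, 6, 7} are pairwise adjacent, and any tree decomposition puts a clique entirely inside one bag — forcing width ≥ 2. The upper and lower bounds meet at 2, so that is the treewidth.

Treewidth 2.
One optimal decomposition is:
Bags: B1 = {4, 5, 6}  B2 = {4, 6, 7}  B3 = {0, 6, 7}  B4 = {2, 4, 6}  B5 = {1, 4, 6}  B6 = {4, 6, 9}  B7 = {1, 3, 4}  B8 = {2, 4, 8}
Tree: B1–B2, B2–B3, B1–B4, B1–B5, B1–B6, B5–B7, B4–B8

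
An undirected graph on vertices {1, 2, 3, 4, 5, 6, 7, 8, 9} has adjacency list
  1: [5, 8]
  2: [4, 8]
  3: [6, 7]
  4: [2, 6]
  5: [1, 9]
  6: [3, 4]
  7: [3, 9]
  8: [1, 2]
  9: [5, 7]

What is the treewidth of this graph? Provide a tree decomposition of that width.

The largest bag has 3 vertices, giving width 2; this decomposition certifies tw(G) ≤ 2. Since 6–3–7–9–5–1–8–2–4–6 is a cycle in G, G is not acyclic. Forests are exactly the graphs of treewidth ≤ 1, so tw(G) ≥ 2. Hence tw(G) = 2 exactly.

Treewidth 2.
One optimal decomposition is:
Bags: B1 = {3, 6, 7}  B2 = {6, 7, 9}  B3 = {5, 6, 9}  B4 = {1, 5, 6}  B5 = {1, 6, 8}  B6 = {2, 6, 8}  B7 = {2, 4, 6}
Tree: B1–B2, B2–B3, B3–B4, B4–B5, B5–B6, B6–B7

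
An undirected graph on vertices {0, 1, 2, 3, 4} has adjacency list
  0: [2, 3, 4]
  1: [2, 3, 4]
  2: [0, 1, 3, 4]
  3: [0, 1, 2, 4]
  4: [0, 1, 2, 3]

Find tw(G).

A width-3 tree decomposition is:
Bags: B1 = {1, 2, 3, 4}  B2 = {0, 2, 3, 4}
Tree: B1–B2
Every bag has size at most 4, so the width is 4 − 1 = 3 and tw(G) ≤ 3. Conversely, {0, 2, 3, 4} is a clique of size 4, and the vertices of any clique must share a bag in every tree decomposition; so some bag has ≥ 4 vertices and tw(G) ≥ 3. The upper and lower bounds meet at 3, so that is the treewidth.

3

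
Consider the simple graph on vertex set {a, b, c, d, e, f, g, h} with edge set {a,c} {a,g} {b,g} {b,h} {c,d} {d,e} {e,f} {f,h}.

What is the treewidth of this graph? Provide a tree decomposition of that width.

Each bag holds 3 vertices, so the decomposition has width 2, which upper-bounds the treewidth. The edges f–e–d–c–a–g–b–h–f form a cycle, so G is not a tree and its treewidth is at least 2. The upper and lower bounds meet at 2, so that is the treewidth.

Treewidth 2.
One such decomposition:
Bags: B1 = {d, e, f}  B2 = {c, d, f}  B3 = {a, c, f}  B4 = {a, f, g}  B5 = {b, f, g}  B6 = {b, f, h}
Tree: B1–B2, B2–B3, B3–B4, B4–B5, B5–B6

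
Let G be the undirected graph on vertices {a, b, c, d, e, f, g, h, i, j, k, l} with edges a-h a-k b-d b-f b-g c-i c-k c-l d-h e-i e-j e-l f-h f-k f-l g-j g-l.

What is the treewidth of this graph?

3

A width-3 tree decomposition is:
Bags: B1 = {a, b, d, h}  B2 = {a, b, f, h}  B3 = {a, b, f, k}  B4 = {b, f, g, k}  B5 = {f, g, k, l}  B6 = {c, g, k, l}  B7 = {c, g, j, l}  B8 = {c, e, j, l}  B9 = {c, e, i, j}
Tree: B1–B2, B2–B3, B3–B4, B4–B5, B5–B6, B6–B7, B7–B8, B8–B9
The largest bag has 4 vertices, giving width 3; this decomposition certifies tw(G) ≤ 3. For the lower bound: the 4 vertex sets {a,d,h}, {b}, {f}, {c,g,k,l} are disjoint, each induces a connected subgraph, and every pair is joined by at least one edge of G. Contracting each set to a single vertex therefore yields K_{4} as a minor, and since treewidth is minor-monotone, tw(G) ≥ tw(K_{4}) = 3. Therefore the treewidth is 3.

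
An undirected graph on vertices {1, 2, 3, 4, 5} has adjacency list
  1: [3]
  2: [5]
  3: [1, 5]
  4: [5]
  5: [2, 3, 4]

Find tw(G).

A width-1 tree decomposition is:
Bags: B1 = {3, 5}  B2 = {4, 5}  B3 = {1, 3}  B4 = {2, 5}
Tree: B1–B2, B1–B3, B2–B4
Every bag has size at most 2, so the width is 2 − 1 = 1 and tw(G) ≤ 1. G has an edge, so its treewidth is at least 1. The upper and lower bounds meet at 1, so that is the treewidth.

1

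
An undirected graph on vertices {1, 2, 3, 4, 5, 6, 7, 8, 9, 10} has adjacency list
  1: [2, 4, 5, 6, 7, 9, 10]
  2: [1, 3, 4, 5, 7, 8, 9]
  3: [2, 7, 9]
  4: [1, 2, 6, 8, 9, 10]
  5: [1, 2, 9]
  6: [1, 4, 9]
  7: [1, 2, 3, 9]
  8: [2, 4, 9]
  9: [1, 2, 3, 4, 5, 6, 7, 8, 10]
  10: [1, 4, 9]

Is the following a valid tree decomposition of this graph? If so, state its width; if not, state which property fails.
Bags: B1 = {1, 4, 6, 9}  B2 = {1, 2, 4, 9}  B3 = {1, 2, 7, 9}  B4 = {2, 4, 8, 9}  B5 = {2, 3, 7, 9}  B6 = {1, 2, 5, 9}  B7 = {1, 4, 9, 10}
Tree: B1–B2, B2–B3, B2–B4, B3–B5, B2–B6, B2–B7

Yes; width 3.

Every vertex of G appears in some bag (union = {1, 2, 3, 4, 5, 6, 7, 8, 9, 10}); every edge is covered by a bag; and for each vertex v the set of bags containing v is connected in the bag tree. The decomposition is therefore valid. The largest bag has 4 vertices, so the width is 3.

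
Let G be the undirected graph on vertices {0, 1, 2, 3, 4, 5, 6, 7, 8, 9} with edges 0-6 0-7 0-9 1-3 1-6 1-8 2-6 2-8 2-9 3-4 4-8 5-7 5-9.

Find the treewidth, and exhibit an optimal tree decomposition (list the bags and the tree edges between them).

Every bag has size at most 3, so the width is 3 − 1 = 2 and tw(G) ≤ 2. Since 5–7–0–9–5 is a cycle in G, G is not acyclic. Forests are exactly the graphs of treewidth ≤ 1, so tw(G) ≥ 2. Therefore the treewidth is 2.

Treewidth 2.
One optimal decomposition is:
Bags: B1 = {5, 7, 9}  B2 = {0, 7, 9}  B3 = {0, 2, 9}  B4 = {0, 2, 6}  B5 = {2, 6, 8}  B6 = {1, 6, 8}  B7 = {1, 4, 8}  B8 = {1, 3, 4}
Tree: B1–B2, B2–B3, B3–B4, B4–B5, B5–B6, B6–B7, B7–B8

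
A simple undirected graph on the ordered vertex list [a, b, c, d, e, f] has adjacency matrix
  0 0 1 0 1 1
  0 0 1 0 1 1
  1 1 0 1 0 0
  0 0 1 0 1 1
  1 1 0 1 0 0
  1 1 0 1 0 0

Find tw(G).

3

A width-3 tree decomposition is:
Bags: B1 = {a, b, d, f}  B2 = {a, b, c, d}  B3 = {a, b, d, e}
Tree: B1–B2, B2–B3
Every bag has size at most 4, so the width is 4 − 1 = 3 and tw(G) ≤ 3. For the lower bound: the 4 vertex sets {b,f}, {c,d}, {a}, {e} are disjoint, each induces a connected subgraph, and every pair is joined by at least one edge of G. Contracting each set to a single vertex therefore yields K_{4} as a minor, and since treewidth is minor-monotone, tw(G) ≥ tw(K_{4}) = 3. Therefore the treewidth is 3.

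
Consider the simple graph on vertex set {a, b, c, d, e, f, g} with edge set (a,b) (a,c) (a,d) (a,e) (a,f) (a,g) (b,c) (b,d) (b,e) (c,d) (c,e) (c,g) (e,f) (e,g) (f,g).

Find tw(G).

3

A width-3 tree decomposition is:
Bags: B1 = {a, b, c, e}  B2 = {a, c, e, g}  B3 = {a, e, f, g}  B4 = {a, b, c, d}
Tree: B1–B2, B2–B3, B1–B4
Each bag holds 4 vertices, so the decomposition has width 3, which upper-bounds the treewidth. On the other hand G contains the 4-clique {a, b, c, d}. A clique must lie in a single bag of any decomposition, so no decomposition can have width below 3. Combining the bounds, tw(G) = 3.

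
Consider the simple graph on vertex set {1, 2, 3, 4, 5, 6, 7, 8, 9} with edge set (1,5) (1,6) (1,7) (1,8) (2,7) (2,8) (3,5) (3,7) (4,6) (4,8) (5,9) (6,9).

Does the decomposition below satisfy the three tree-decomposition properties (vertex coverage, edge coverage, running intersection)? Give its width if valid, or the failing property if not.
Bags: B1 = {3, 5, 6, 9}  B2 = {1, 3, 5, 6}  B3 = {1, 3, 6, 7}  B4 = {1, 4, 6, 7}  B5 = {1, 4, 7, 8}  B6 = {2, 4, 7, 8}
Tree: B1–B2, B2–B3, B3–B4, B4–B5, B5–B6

Vertex coverage: the bags together contain {1, 2, 3, 4, 5, 6, 7, 8, 9}, the full vertex set. Edge coverage: each edge of G has both endpoints in at least one bag. Running intersection: for every vertex, the bags containing it form a connected subtree. All three properties hold, so this is a valid tree decomposition of width max|bag| − 1 = 3, and hence tw(G) ≤ 3.

Yes; width 3.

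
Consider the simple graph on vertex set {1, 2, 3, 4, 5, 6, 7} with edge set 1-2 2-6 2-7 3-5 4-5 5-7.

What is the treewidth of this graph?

1

A width-1 tree decomposition is:
Bags: B1 = {5, 7}  B2 = {2, 7}  B3 = {2, 6}  B4 = {3, 5}  B5 = {4, 5}  B6 = {1, 2}
Tree: B1–B2, B2–B3, B1–B4, B1–B5, B3–B6
The largest bag has 2 vertices, giving width 1; this decomposition certifies tw(G) ≤ 1. G has an edge, so its treewidth is at least 1. The upper and lower bounds meet at 1, so that is the treewidth.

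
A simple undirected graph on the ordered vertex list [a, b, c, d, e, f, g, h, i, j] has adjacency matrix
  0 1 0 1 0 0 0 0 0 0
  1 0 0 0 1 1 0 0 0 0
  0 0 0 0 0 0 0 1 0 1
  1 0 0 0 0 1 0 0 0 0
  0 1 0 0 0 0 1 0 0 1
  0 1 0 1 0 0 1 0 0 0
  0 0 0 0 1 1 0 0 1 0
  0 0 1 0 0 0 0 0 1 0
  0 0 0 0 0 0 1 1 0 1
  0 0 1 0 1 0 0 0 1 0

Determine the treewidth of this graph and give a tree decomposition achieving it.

The largest bag has 3 vertices, giving width 2; this decomposition certifies tw(G) ≤ 2. For the lower bound, G contains the cycle h–c–j–i–h, so G is not a forest; only forests have treewidth ≤ 1, hence tw(G) ≥ 2. Hence tw(G) = 2 exactly.

Treewidth 2.
Bags: B1 = {c, h, i}  B2 = {c, i, j}  B3 = {g, i, j}  B4 = {e, g, j}  B5 = {e, f, g}  B6 = {b, e, f}  B7 = {b, d, f}  B8 = {a, b, d}
Tree: B1–B2, B2–B3, B3–B4, B4–B5, B5–B6, B6–B7, B7–B8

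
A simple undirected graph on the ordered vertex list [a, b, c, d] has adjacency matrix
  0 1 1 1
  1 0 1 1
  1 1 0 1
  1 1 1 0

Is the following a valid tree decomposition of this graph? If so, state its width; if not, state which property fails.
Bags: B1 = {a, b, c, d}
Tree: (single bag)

Yes; width 3.

Every vertex of G appears in some bag (union = {a, b, c, d}); every edge is covered by a bag; and for each vertex v the set of bags containing v is connected in the bag tree. The decomposition is therefore valid. The largest bag has 4 vertices, so the width is 3.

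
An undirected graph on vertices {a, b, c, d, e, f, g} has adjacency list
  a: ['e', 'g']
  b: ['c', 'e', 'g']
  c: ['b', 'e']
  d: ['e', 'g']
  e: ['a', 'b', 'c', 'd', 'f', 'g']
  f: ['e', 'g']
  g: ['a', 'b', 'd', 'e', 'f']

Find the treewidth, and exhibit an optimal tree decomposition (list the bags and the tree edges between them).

The largest bag has 3 vertices, giving width 2; this decomposition certifies tw(G) ≤ 2. For the lower bound, the 3 vertices {d, e, g} are pairwise adjacent, and any tree decomposition puts a clique entirely inside one bag — forcing width ≥ 2. Combining the bounds, tw(G) = 2.

Treewidth 2.
Bags: B1 = {b, e, g}  B2 = {b, c, e}  B3 = {e, f, g}  B4 = {d, e, g}  B5 = {a, e, g}
Tree: B1–B2, B1–B3, B3–B4, B4–B5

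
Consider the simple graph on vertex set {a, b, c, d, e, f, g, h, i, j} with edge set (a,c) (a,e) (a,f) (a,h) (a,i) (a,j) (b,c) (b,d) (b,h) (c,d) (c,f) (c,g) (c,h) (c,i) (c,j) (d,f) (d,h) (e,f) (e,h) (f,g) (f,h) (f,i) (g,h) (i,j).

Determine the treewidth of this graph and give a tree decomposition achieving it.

Every bag has size at most 4, so the width is 4 − 1 = 3 and tw(G) ≤ 3. Conversely, {a, e, f, h} is a clique of size 4, and the vertices of any clique must share a bag in every tree decomposition; so some bag has ≥ 4 vertices and tw(G) ≥ 3. The upper and lower bounds meet at 3, so that is the treewidth.

Treewidth 3.
Bags: B1 = {a, c, f, h}  B2 = {c, f, g, h}  B3 = {a, c, f, i}  B4 = {c, d, f, h}  B5 = {a, e, f, h}  B6 = {b, c, d, h}  B7 = {a, c, i, j}
Tree: B1–B2, B1–B3, B2–B4, B1–B5, B4–B6, B3–B7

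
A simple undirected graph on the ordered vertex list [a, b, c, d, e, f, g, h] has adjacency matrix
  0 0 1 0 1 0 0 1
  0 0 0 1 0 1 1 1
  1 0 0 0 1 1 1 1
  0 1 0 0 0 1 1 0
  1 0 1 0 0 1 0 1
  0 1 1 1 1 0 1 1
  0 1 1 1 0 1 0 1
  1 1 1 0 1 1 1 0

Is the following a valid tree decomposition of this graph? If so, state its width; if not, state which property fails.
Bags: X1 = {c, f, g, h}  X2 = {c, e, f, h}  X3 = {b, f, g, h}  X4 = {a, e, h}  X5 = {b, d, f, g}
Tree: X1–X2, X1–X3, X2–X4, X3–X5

No — edge (c,a) lies in no bag.

A tree decomposition must satisfy three properties: every vertex lies in some bag; for every edge, both endpoints lie together in some bag; and for every vertex, the bags containing it form a connected subtree. Here edge (c,a) lies in no bag, so the decomposition is invalid.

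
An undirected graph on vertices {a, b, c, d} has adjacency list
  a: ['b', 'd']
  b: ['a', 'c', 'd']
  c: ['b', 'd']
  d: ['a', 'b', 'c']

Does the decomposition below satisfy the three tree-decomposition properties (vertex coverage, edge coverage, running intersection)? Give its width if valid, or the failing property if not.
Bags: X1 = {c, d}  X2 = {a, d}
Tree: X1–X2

No — vertex b appears in no bag.

A tree decomposition must satisfy three properties: every vertex lies in some bag; for every edge, both endpoints lie together in some bag; and for every vertex, the bags containing it form a connected subtree. Here vertex b appears in no bag, so the decomposition is invalid.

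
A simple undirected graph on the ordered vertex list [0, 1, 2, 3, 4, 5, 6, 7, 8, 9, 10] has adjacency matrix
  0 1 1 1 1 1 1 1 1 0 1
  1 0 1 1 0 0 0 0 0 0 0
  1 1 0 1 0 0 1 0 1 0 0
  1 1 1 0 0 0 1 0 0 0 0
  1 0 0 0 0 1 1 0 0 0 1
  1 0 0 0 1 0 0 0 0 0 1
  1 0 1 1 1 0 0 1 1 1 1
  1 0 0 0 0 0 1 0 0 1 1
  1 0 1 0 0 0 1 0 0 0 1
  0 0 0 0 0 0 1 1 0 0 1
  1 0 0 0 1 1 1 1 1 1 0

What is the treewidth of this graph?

3

A width-3 tree decomposition is:
Bags: B1 = {0, 2, 6, 8}  B2 = {0, 6, 8, 10}  B3 = {0, 4, 6, 10}  B4 = {0, 4, 5, 10}  B5 = {0, 2, 3, 6}  B6 = {0, 1, 2, 3}  B7 = {0, 6, 7, 10}  B8 = {6, 7, 9, 10}
Tree: B1–B2, B2–B3, B3–B4, B1–B5, B5–B6, B2–B7, B7–B8
Every bag has size at most 4, so the width is 4 − 1 = 3 and tw(G) ≤ 3. Conversely, {0, 1, 2, 3} is a clique of size 4, and the vertices of any clique must share a bag in every tree decomposition; so some bag has ≥ 4 vertices and tw(G) ≥ 3. Therefore the treewidth is 3.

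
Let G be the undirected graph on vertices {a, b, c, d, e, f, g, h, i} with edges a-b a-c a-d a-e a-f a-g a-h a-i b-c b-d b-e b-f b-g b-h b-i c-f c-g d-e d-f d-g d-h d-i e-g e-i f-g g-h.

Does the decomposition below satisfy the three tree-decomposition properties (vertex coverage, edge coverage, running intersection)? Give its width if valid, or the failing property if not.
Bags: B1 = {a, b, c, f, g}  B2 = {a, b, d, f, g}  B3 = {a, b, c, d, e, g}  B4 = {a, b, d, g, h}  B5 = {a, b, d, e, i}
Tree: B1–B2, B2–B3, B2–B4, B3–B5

A tree decomposition must satisfy three properties: every vertex lies in some bag; for every edge, both endpoints lie together in some bag; and for every vertex, the bags containing it form a connected subtree. Here bags containing vertex c are not connected in the tree, so the decomposition is invalid.

No — bags containing vertex c are not connected in the tree.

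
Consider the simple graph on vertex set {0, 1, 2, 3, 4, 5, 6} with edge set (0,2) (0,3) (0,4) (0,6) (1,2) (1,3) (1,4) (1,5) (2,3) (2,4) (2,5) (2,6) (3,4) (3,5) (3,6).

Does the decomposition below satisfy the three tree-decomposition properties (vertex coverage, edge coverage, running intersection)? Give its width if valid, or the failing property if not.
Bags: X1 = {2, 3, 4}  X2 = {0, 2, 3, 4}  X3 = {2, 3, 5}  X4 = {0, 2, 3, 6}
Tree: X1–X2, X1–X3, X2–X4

No — vertex 1 appears in no bag.

A tree decomposition must satisfy three properties: every vertex lies in some bag; for every edge, both endpoints lie together in some bag; and for every vertex, the bags containing it form a connected subtree. Here vertex 1 appears in no bag, so the decomposition is invalid.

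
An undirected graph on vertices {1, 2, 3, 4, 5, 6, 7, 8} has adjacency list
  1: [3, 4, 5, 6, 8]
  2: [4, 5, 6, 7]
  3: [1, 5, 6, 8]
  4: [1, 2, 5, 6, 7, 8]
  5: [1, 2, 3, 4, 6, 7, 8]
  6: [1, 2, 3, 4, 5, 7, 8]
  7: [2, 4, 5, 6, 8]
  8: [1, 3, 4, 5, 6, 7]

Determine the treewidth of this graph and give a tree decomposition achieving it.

Each bag holds 5 vertices, so the decomposition has width 4, which upper-bounds the treewidth. Conversely, {1, 3, 5, 6, 8} is a clique of size 5, and the vertices of any clique must share a bag in every tree decomposition; so some bag has ≥ 5 vertices and tw(G) ≥ 4. Hence tw(G) = 4 exactly.

Treewidth 4.
Bags: B1 = {4, 5, 6, 7, 8}  B2 = {1, 4, 5, 6, 8}  B3 = {2, 4, 5, 6, 7}  B4 = {1, 3, 5, 6, 8}
Tree: B1–B2, B1–B3, B2–B4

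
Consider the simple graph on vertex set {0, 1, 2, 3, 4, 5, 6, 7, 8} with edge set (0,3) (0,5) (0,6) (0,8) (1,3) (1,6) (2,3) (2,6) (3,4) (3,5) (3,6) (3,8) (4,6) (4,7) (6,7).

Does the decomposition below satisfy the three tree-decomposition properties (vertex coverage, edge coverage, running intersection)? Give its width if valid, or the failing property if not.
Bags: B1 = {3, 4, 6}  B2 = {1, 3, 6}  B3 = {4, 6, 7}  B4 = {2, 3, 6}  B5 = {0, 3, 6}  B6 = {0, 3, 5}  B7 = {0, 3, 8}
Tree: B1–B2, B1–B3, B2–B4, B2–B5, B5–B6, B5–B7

Yes; width 2.

Every vertex of G appears in some bag (union = {0, 1, 2, 3, 4, 5, 6, 7, 8}); every edge is covered by a bag; and for each vertex v the set of bags containing v is connected in the bag tree. The decomposition is therefore valid. The largest bag has 3 vertices, so the width is 2.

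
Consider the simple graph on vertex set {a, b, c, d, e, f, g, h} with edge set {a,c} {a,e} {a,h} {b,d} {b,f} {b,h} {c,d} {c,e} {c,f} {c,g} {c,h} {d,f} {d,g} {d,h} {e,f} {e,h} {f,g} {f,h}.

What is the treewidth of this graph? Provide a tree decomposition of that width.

Every bag has size at most 4, so the width is 4 − 1 = 3 and tw(G) ≤ 3. On the other hand G contains the 4-clique {a, c, e, h}. A clique must lie in a single bag of any decomposition, so no decomposition can have width below 3. Therefore the treewidth is 3.

Treewidth 3.
Bags: B1 = {b, d, f, h}  B2 = {c, d, f, h}  B3 = {c, e, f, h}  B4 = {c, d, f, g}  B5 = {a, c, e, h}
Tree: B1–B2, B2–B3, B2–B4, B3–B5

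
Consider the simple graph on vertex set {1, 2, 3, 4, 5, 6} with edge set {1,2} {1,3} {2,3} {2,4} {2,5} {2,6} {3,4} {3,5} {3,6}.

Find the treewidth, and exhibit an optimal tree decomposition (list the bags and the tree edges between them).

Every bag has size at most 3, so the width is 3 − 1 = 2 and tw(G) ≤ 2. Conversely, {1, 2, 3} is a clique of size 3, and the vertices of any clique must share a bag in every tree decomposition; so some bag has ≥ 3 vertices and tw(G) ≥ 2. Hence tw(G) = 2 exactly.

Treewidth 2.
One optimal decomposition is:
Bags: B1 = {2, 3, 4}  B2 = {2, 3, 5}  B3 = {1, 2, 3}  B4 = {2, 3, 6}
Tree: B1–B2, B2–B3, B1–B4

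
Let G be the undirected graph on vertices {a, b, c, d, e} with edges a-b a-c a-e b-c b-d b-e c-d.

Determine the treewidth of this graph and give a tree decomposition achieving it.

Treewidth 2.
Bags: B1 = {a, b, c}  B2 = {a, b, e}  B3 = {b, c, d}
Tree: B1–B2, B1–B3

Each bag holds 3 vertices, so the decomposition has width 2, which upper-bounds the treewidth. On the other hand G contains the 3-clique {a, b, e}. A clique must lie in a single bag of any decomposition, so no decomposition can have width below 2. Hence tw(G) = 2 exactly.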